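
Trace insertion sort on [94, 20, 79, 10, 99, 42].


Initial: [94, 20, 79, 10, 99, 42]
Insert 20: [20, 94, 79, 10, 99, 42]
Insert 79: [20, 79, 94, 10, 99, 42]
Insert 10: [10, 20, 79, 94, 99, 42]
Insert 99: [10, 20, 79, 94, 99, 42]
Insert 42: [10, 20, 42, 79, 94, 99]

Sorted: [10, 20, 42, 79, 94, 99]


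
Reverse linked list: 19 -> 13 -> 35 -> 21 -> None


Step 1: curr=19, set curr.next=prev(None) | reversed so far: 19
Step 2: curr=13, set curr.next=prev(19) | reversed so far: 13 -> 19
Step 3: curr=35, set curr.next=prev(13) | reversed so far: 35 -> 13 -> 19
Step 4: curr=21, set curr.next=prev(35) | reversed so far: 21 -> 35 -> 13 -> 19

21 -> 35 -> 13 -> 19 -> None


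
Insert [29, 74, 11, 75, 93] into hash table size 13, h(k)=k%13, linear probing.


Insert 29: h=3 -> slot 3
Insert 74: h=9 -> slot 9
Insert 11: h=11 -> slot 11
Insert 75: h=10 -> slot 10
Insert 93: h=2 -> slot 2

Table: [None, None, 93, 29, None, None, None, None, None, 74, 75, 11, None]


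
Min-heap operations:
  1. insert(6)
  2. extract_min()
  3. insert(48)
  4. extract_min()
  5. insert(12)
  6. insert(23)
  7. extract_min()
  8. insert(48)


insert(6) -> [6]
extract_min()->6, []
insert(48) -> [48]
extract_min()->48, []
insert(12) -> [12]
insert(23) -> [12, 23]
extract_min()->12, [23]
insert(48) -> [23, 48]

Final heap: [23, 48]


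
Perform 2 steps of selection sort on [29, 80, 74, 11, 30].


Initial: [29, 80, 74, 11, 30]
Step 1: min=11 at 3
  Swap: [11, 80, 74, 29, 30]
Step 2: min=29 at 3
  Swap: [11, 29, 74, 80, 30]

After 2 steps: [11, 29, 74, 80, 30]


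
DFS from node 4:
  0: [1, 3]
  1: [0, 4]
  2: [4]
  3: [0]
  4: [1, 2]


Visit 4, push [2, 1]
Visit 1, push [0]
Visit 0, push [3]
Visit 3, push []
Visit 2, push []

DFS order: [4, 1, 0, 3, 2]


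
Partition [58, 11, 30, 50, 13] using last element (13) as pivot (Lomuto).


Pivot: 13
  11 <= 13: swap -> [11, 58, 30, 50, 13]
Place pivot at 1: [11, 13, 30, 50, 58]

Partitioned: [11, 13, 30, 50, 58]


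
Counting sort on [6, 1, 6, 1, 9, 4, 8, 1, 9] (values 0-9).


Input: [6, 1, 6, 1, 9, 4, 8, 1, 9]
Counts: [0, 3, 0, 0, 1, 0, 2, 0, 1, 2]

Sorted: [1, 1, 1, 4, 6, 6, 8, 9, 9]


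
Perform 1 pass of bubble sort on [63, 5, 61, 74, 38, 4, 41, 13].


Initial: [63, 5, 61, 74, 38, 4, 41, 13]
Pass 1: [5, 61, 63, 38, 4, 41, 13, 74] (6 swaps)

After 1 pass: [5, 61, 63, 38, 4, 41, 13, 74]


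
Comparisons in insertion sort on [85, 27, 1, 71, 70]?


Algorithm: insertion sort
Input: [85, 27, 1, 71, 70]
Sorted: [1, 27, 70, 71, 85]

8


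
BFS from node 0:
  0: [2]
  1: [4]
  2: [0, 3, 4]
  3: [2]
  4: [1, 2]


Visit 0, enqueue [2]
Visit 2, enqueue [3, 4]
Visit 3, enqueue []
Visit 4, enqueue [1]
Visit 1, enqueue []

BFS order: [0, 2, 3, 4, 1]


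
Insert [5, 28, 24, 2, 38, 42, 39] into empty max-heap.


Insert 5: [5]
Insert 28: [28, 5]
Insert 24: [28, 5, 24]
Insert 2: [28, 5, 24, 2]
Insert 38: [38, 28, 24, 2, 5]
Insert 42: [42, 28, 38, 2, 5, 24]
Insert 39: [42, 28, 39, 2, 5, 24, 38]

Final heap: [42, 28, 39, 2, 5, 24, 38]


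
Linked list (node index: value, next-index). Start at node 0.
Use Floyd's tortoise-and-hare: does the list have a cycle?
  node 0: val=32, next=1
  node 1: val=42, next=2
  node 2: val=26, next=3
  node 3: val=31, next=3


Floyd's tortoise (slow, +1) and hare (fast, +2):
  init: slow=0, fast=0
  step 1: slow=1, fast=2
  step 2: slow=2, fast=3
  step 3: slow=3, fast=3
  slow == fast at node 3: cycle detected

Cycle: yes


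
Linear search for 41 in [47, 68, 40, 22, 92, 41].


i=0: 47!=41
i=1: 68!=41
i=2: 40!=41
i=3: 22!=41
i=4: 92!=41
i=5: 41==41 found!

Found at 5, 6 comps


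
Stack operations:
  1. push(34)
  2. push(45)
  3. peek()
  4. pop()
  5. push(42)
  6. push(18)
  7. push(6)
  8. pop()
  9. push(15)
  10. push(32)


push(34) -> [34]
push(45) -> [34, 45]
peek()->45
pop()->45, [34]
push(42) -> [34, 42]
push(18) -> [34, 42, 18]
push(6) -> [34, 42, 18, 6]
pop()->6, [34, 42, 18]
push(15) -> [34, 42, 18, 15]
push(32) -> [34, 42, 18, 15, 32]

Final stack: [34, 42, 18, 15, 32]


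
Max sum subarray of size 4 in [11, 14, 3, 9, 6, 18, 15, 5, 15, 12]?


[0:4]: 37
[1:5]: 32
[2:6]: 36
[3:7]: 48
[4:8]: 44
[5:9]: 53
[6:10]: 47

Max: 53 at [5:9]


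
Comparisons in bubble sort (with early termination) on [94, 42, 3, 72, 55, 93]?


Algorithm: bubble sort (with early termination)
Input: [94, 42, 3, 72, 55, 93]
Sorted: [3, 42, 55, 72, 93, 94]

12


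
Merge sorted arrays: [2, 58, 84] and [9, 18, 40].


Take 2 from A
Take 9 from B
Take 18 from B
Take 40 from B

Merged: [2, 9, 18, 40, 58, 84]


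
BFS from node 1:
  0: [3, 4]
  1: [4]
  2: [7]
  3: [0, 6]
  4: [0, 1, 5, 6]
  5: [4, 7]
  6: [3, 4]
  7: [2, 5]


Visit 1, enqueue [4]
Visit 4, enqueue [0, 5, 6]
Visit 0, enqueue [3]
Visit 5, enqueue [7]
Visit 6, enqueue []
Visit 3, enqueue []
Visit 7, enqueue [2]
Visit 2, enqueue []

BFS order: [1, 4, 0, 5, 6, 3, 7, 2]


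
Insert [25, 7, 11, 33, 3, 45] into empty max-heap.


Insert 25: [25]
Insert 7: [25, 7]
Insert 11: [25, 7, 11]
Insert 33: [33, 25, 11, 7]
Insert 3: [33, 25, 11, 7, 3]
Insert 45: [45, 25, 33, 7, 3, 11]

Final heap: [45, 25, 33, 7, 3, 11]


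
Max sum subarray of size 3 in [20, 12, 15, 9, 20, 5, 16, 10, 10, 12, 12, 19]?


[0:3]: 47
[1:4]: 36
[2:5]: 44
[3:6]: 34
[4:7]: 41
[5:8]: 31
[6:9]: 36
[7:10]: 32
[8:11]: 34
[9:12]: 43

Max: 47 at [0:3]


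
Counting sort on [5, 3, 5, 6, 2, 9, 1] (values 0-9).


Input: [5, 3, 5, 6, 2, 9, 1]
Counts: [0, 1, 1, 1, 0, 2, 1, 0, 0, 1]

Sorted: [1, 2, 3, 5, 5, 6, 9]


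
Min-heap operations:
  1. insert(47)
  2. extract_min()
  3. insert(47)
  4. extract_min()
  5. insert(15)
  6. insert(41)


insert(47) -> [47]
extract_min()->47, []
insert(47) -> [47]
extract_min()->47, []
insert(15) -> [15]
insert(41) -> [15, 41]

Final heap: [15, 41]


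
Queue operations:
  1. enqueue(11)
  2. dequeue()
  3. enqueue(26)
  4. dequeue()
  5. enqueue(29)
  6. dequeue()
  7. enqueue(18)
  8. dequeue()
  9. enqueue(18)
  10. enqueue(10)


enqueue(11) -> [11]
dequeue()->11, []
enqueue(26) -> [26]
dequeue()->26, []
enqueue(29) -> [29]
dequeue()->29, []
enqueue(18) -> [18]
dequeue()->18, []
enqueue(18) -> [18]
enqueue(10) -> [18, 10]

Final queue: [18, 10]


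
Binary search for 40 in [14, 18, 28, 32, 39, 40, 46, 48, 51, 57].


Step 1: lo=0, hi=9, mid=4, val=39
Step 2: lo=5, hi=9, mid=7, val=48
Step 3: lo=5, hi=6, mid=5, val=40

Found at index 5


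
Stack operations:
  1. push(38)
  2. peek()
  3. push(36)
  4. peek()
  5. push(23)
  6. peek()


push(38) -> [38]
peek()->38
push(36) -> [38, 36]
peek()->36
push(23) -> [38, 36, 23]
peek()->23

Final stack: [38, 36, 23]


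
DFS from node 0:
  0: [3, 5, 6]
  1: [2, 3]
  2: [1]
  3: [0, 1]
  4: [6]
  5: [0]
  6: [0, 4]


Visit 0, push [6, 5, 3]
Visit 3, push [1]
Visit 1, push [2]
Visit 2, push []
Visit 5, push []
Visit 6, push [4]
Visit 4, push []

DFS order: [0, 3, 1, 2, 5, 6, 4]


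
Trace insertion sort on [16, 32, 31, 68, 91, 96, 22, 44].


Initial: [16, 32, 31, 68, 91, 96, 22, 44]
Insert 32: [16, 32, 31, 68, 91, 96, 22, 44]
Insert 31: [16, 31, 32, 68, 91, 96, 22, 44]
Insert 68: [16, 31, 32, 68, 91, 96, 22, 44]
Insert 91: [16, 31, 32, 68, 91, 96, 22, 44]
Insert 96: [16, 31, 32, 68, 91, 96, 22, 44]
Insert 22: [16, 22, 31, 32, 68, 91, 96, 44]
Insert 44: [16, 22, 31, 32, 44, 68, 91, 96]

Sorted: [16, 22, 31, 32, 44, 68, 91, 96]


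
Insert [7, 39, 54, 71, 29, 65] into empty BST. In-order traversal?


Insert 7: root
Insert 39: R from 7
Insert 54: R from 7 -> R from 39
Insert 71: R from 7 -> R from 39 -> R from 54
Insert 29: R from 7 -> L from 39
Insert 65: R from 7 -> R from 39 -> R from 54 -> L from 71

In-order: [7, 29, 39, 54, 65, 71]


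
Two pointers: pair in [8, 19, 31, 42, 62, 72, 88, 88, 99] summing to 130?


lo=0(8)+hi=8(99)=107
lo=1(19)+hi=8(99)=118
lo=2(31)+hi=8(99)=130

Yes: 31+99=130


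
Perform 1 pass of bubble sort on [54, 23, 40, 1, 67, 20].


Initial: [54, 23, 40, 1, 67, 20]
Pass 1: [23, 40, 1, 54, 20, 67] (4 swaps)

After 1 pass: [23, 40, 1, 54, 20, 67]


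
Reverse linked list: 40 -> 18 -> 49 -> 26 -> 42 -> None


Step 1: curr=40, set curr.next=prev(None) | reversed so far: 40
Step 2: curr=18, set curr.next=prev(40) | reversed so far: 18 -> 40
Step 3: curr=49, set curr.next=prev(18) | reversed so far: 49 -> 18 -> 40
Step 4: curr=26, set curr.next=prev(49) | reversed so far: 26 -> 49 -> 18 -> 40
Step 5: curr=42, set curr.next=prev(26) | reversed so far: 42 -> 26 -> 49 -> 18 -> 40

42 -> 26 -> 49 -> 18 -> 40 -> None


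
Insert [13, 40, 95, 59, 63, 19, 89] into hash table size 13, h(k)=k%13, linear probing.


Insert 13: h=0 -> slot 0
Insert 40: h=1 -> slot 1
Insert 95: h=4 -> slot 4
Insert 59: h=7 -> slot 7
Insert 63: h=11 -> slot 11
Insert 19: h=6 -> slot 6
Insert 89: h=11, 1 probes -> slot 12

Table: [13, 40, None, None, 95, None, 19, 59, None, None, None, 63, 89]


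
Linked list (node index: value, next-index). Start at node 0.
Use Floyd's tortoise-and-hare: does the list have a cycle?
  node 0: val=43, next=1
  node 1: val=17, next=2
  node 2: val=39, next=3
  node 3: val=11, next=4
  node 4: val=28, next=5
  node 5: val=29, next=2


Floyd's tortoise (slow, +1) and hare (fast, +2):
  init: slow=0, fast=0
  step 1: slow=1, fast=2
  step 2: slow=2, fast=4
  step 3: slow=3, fast=2
  step 4: slow=4, fast=4
  slow == fast at node 4: cycle detected

Cycle: yes


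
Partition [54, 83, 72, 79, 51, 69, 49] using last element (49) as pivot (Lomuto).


Pivot: 49
Place pivot at 0: [49, 83, 72, 79, 51, 69, 54]

Partitioned: [49, 83, 72, 79, 51, 69, 54]


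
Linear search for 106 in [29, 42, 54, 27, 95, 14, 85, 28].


i=0: 29!=106
i=1: 42!=106
i=2: 54!=106
i=3: 27!=106
i=4: 95!=106
i=5: 14!=106
i=6: 85!=106
i=7: 28!=106

Not found, 8 comps


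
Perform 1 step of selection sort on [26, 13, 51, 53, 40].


Initial: [26, 13, 51, 53, 40]
Step 1: min=13 at 1
  Swap: [13, 26, 51, 53, 40]

After 1 step: [13, 26, 51, 53, 40]


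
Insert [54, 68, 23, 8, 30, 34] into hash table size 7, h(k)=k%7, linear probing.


Insert 54: h=5 -> slot 5
Insert 68: h=5, 1 probes -> slot 6
Insert 23: h=2 -> slot 2
Insert 8: h=1 -> slot 1
Insert 30: h=2, 1 probes -> slot 3
Insert 34: h=6, 1 probes -> slot 0

Table: [34, 8, 23, 30, None, 54, 68]


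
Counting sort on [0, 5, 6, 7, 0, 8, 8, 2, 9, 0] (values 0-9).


Input: [0, 5, 6, 7, 0, 8, 8, 2, 9, 0]
Counts: [3, 0, 1, 0, 0, 1, 1, 1, 2, 1]

Sorted: [0, 0, 0, 2, 5, 6, 7, 8, 8, 9]


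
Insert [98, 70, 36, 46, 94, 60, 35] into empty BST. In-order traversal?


Insert 98: root
Insert 70: L from 98
Insert 36: L from 98 -> L from 70
Insert 46: L from 98 -> L from 70 -> R from 36
Insert 94: L from 98 -> R from 70
Insert 60: L from 98 -> L from 70 -> R from 36 -> R from 46
Insert 35: L from 98 -> L from 70 -> L from 36

In-order: [35, 36, 46, 60, 70, 94, 98]


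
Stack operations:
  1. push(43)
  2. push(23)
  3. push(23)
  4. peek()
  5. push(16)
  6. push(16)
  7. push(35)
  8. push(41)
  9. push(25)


push(43) -> [43]
push(23) -> [43, 23]
push(23) -> [43, 23, 23]
peek()->23
push(16) -> [43, 23, 23, 16]
push(16) -> [43, 23, 23, 16, 16]
push(35) -> [43, 23, 23, 16, 16, 35]
push(41) -> [43, 23, 23, 16, 16, 35, 41]
push(25) -> [43, 23, 23, 16, 16, 35, 41, 25]

Final stack: [43, 23, 23, 16, 16, 35, 41, 25]


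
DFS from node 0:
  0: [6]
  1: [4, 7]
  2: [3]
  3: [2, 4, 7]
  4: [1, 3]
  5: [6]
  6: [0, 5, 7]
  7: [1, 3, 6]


Visit 0, push [6]
Visit 6, push [7, 5]
Visit 5, push []
Visit 7, push [3, 1]
Visit 1, push [4]
Visit 4, push [3]
Visit 3, push [2]
Visit 2, push []

DFS order: [0, 6, 5, 7, 1, 4, 3, 2]


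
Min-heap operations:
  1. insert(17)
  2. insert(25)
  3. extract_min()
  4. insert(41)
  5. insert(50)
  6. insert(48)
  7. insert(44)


insert(17) -> [17]
insert(25) -> [17, 25]
extract_min()->17, [25]
insert(41) -> [25, 41]
insert(50) -> [25, 41, 50]
insert(48) -> [25, 41, 50, 48]
insert(44) -> [25, 41, 50, 48, 44]

Final heap: [25, 41, 50, 48, 44]


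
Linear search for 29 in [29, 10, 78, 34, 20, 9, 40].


i=0: 29==29 found!

Found at 0, 1 comps


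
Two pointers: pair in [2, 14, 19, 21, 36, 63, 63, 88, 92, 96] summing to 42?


lo=0(2)+hi=9(96)=98
lo=0(2)+hi=8(92)=94
lo=0(2)+hi=7(88)=90
lo=0(2)+hi=6(63)=65
lo=0(2)+hi=5(63)=65
lo=0(2)+hi=4(36)=38
lo=1(14)+hi=4(36)=50
lo=1(14)+hi=3(21)=35
lo=2(19)+hi=3(21)=40

No pair found


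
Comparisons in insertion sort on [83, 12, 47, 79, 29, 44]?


Algorithm: insertion sort
Input: [83, 12, 47, 79, 29, 44]
Sorted: [12, 29, 44, 47, 79, 83]

13


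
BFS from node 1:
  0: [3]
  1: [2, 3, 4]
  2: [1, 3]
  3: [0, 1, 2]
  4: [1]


Visit 1, enqueue [2, 3, 4]
Visit 2, enqueue []
Visit 3, enqueue [0]
Visit 4, enqueue []
Visit 0, enqueue []

BFS order: [1, 2, 3, 4, 0]


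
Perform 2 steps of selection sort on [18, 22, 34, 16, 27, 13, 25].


Initial: [18, 22, 34, 16, 27, 13, 25]
Step 1: min=13 at 5
  Swap: [13, 22, 34, 16, 27, 18, 25]
Step 2: min=16 at 3
  Swap: [13, 16, 34, 22, 27, 18, 25]

After 2 steps: [13, 16, 34, 22, 27, 18, 25]


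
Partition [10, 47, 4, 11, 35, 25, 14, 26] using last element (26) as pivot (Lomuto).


Pivot: 26
  10 <= 26: advance i (no swap)
  4 <= 26: swap -> [10, 4, 47, 11, 35, 25, 14, 26]
  11 <= 26: swap -> [10, 4, 11, 47, 35, 25, 14, 26]
  25 <= 26: swap -> [10, 4, 11, 25, 35, 47, 14, 26]
  14 <= 26: swap -> [10, 4, 11, 25, 14, 47, 35, 26]
Place pivot at 5: [10, 4, 11, 25, 14, 26, 35, 47]

Partitioned: [10, 4, 11, 25, 14, 26, 35, 47]


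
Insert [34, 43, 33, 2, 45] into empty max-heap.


Insert 34: [34]
Insert 43: [43, 34]
Insert 33: [43, 34, 33]
Insert 2: [43, 34, 33, 2]
Insert 45: [45, 43, 33, 2, 34]

Final heap: [45, 43, 33, 2, 34]


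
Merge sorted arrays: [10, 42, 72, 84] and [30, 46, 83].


Take 10 from A
Take 30 from B
Take 42 from A
Take 46 from B
Take 72 from A
Take 83 from B

Merged: [10, 30, 42, 46, 72, 83, 84]


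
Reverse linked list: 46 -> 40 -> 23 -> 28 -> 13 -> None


Step 1: curr=46, set curr.next=prev(None) | reversed so far: 46
Step 2: curr=40, set curr.next=prev(46) | reversed so far: 40 -> 46
Step 3: curr=23, set curr.next=prev(40) | reversed so far: 23 -> 40 -> 46
Step 4: curr=28, set curr.next=prev(23) | reversed so far: 28 -> 23 -> 40 -> 46
Step 5: curr=13, set curr.next=prev(28) | reversed so far: 13 -> 28 -> 23 -> 40 -> 46

13 -> 28 -> 23 -> 40 -> 46 -> None


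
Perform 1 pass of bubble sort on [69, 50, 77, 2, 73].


Initial: [69, 50, 77, 2, 73]
Pass 1: [50, 69, 2, 73, 77] (3 swaps)

After 1 pass: [50, 69, 2, 73, 77]


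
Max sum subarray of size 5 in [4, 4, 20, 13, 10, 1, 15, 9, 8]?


[0:5]: 51
[1:6]: 48
[2:7]: 59
[3:8]: 48
[4:9]: 43

Max: 59 at [2:7]


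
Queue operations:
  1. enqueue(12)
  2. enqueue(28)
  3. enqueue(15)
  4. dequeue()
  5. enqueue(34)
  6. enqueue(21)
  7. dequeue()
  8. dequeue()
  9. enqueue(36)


enqueue(12) -> [12]
enqueue(28) -> [12, 28]
enqueue(15) -> [12, 28, 15]
dequeue()->12, [28, 15]
enqueue(34) -> [28, 15, 34]
enqueue(21) -> [28, 15, 34, 21]
dequeue()->28, [15, 34, 21]
dequeue()->15, [34, 21]
enqueue(36) -> [34, 21, 36]

Final queue: [34, 21, 36]


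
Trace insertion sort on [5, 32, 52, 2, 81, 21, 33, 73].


Initial: [5, 32, 52, 2, 81, 21, 33, 73]
Insert 32: [5, 32, 52, 2, 81, 21, 33, 73]
Insert 52: [5, 32, 52, 2, 81, 21, 33, 73]
Insert 2: [2, 5, 32, 52, 81, 21, 33, 73]
Insert 81: [2, 5, 32, 52, 81, 21, 33, 73]
Insert 21: [2, 5, 21, 32, 52, 81, 33, 73]
Insert 33: [2, 5, 21, 32, 33, 52, 81, 73]
Insert 73: [2, 5, 21, 32, 33, 52, 73, 81]

Sorted: [2, 5, 21, 32, 33, 52, 73, 81]


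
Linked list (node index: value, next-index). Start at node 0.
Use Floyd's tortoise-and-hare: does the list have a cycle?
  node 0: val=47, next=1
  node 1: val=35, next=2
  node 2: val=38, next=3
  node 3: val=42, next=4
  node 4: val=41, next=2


Floyd's tortoise (slow, +1) and hare (fast, +2):
  init: slow=0, fast=0
  step 1: slow=1, fast=2
  step 2: slow=2, fast=4
  step 3: slow=3, fast=3
  slow == fast at node 3: cycle detected

Cycle: yes


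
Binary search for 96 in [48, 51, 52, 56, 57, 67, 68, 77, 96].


Step 1: lo=0, hi=8, mid=4, val=57
Step 2: lo=5, hi=8, mid=6, val=68
Step 3: lo=7, hi=8, mid=7, val=77
Step 4: lo=8, hi=8, mid=8, val=96

Found at index 8


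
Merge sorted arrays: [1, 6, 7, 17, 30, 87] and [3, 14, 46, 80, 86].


Take 1 from A
Take 3 from B
Take 6 from A
Take 7 from A
Take 14 from B
Take 17 from A
Take 30 from A
Take 46 from B
Take 80 from B
Take 86 from B

Merged: [1, 3, 6, 7, 14, 17, 30, 46, 80, 86, 87]


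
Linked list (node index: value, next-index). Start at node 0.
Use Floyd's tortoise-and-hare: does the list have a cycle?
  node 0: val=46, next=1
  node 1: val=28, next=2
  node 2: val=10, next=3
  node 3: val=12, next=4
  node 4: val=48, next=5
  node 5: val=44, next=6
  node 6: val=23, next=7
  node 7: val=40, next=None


Floyd's tortoise (slow, +1) and hare (fast, +2):
  init: slow=0, fast=0
  step 1: slow=1, fast=2
  step 2: slow=2, fast=4
  step 3: slow=3, fast=6
  step 4: fast 6->7->None, no cycle

Cycle: no


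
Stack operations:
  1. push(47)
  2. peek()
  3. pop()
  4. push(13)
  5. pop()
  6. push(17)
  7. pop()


push(47) -> [47]
peek()->47
pop()->47, []
push(13) -> [13]
pop()->13, []
push(17) -> [17]
pop()->17, []

Final stack: []


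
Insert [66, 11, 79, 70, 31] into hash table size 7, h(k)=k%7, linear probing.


Insert 66: h=3 -> slot 3
Insert 11: h=4 -> slot 4
Insert 79: h=2 -> slot 2
Insert 70: h=0 -> slot 0
Insert 31: h=3, 2 probes -> slot 5

Table: [70, None, 79, 66, 11, 31, None]


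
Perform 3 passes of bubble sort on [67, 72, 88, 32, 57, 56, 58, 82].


Initial: [67, 72, 88, 32, 57, 56, 58, 82]
Pass 1: [67, 72, 32, 57, 56, 58, 82, 88] (5 swaps)
Pass 2: [67, 32, 57, 56, 58, 72, 82, 88] (4 swaps)
Pass 3: [32, 57, 56, 58, 67, 72, 82, 88] (4 swaps)

After 3 passes: [32, 57, 56, 58, 67, 72, 82, 88]


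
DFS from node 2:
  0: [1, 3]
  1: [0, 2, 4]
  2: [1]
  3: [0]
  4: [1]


Visit 2, push [1]
Visit 1, push [4, 0]
Visit 0, push [3]
Visit 3, push []
Visit 4, push []

DFS order: [2, 1, 0, 3, 4]


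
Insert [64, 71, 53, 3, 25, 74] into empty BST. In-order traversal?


Insert 64: root
Insert 71: R from 64
Insert 53: L from 64
Insert 3: L from 64 -> L from 53
Insert 25: L from 64 -> L from 53 -> R from 3
Insert 74: R from 64 -> R from 71

In-order: [3, 25, 53, 64, 71, 74]


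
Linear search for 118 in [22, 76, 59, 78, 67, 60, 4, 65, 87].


i=0: 22!=118
i=1: 76!=118
i=2: 59!=118
i=3: 78!=118
i=4: 67!=118
i=5: 60!=118
i=6: 4!=118
i=7: 65!=118
i=8: 87!=118

Not found, 9 comps


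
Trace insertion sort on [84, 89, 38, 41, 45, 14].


Initial: [84, 89, 38, 41, 45, 14]
Insert 89: [84, 89, 38, 41, 45, 14]
Insert 38: [38, 84, 89, 41, 45, 14]
Insert 41: [38, 41, 84, 89, 45, 14]
Insert 45: [38, 41, 45, 84, 89, 14]
Insert 14: [14, 38, 41, 45, 84, 89]

Sorted: [14, 38, 41, 45, 84, 89]


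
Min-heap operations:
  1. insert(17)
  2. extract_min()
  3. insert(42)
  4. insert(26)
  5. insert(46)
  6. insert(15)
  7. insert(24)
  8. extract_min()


insert(17) -> [17]
extract_min()->17, []
insert(42) -> [42]
insert(26) -> [26, 42]
insert(46) -> [26, 42, 46]
insert(15) -> [15, 26, 46, 42]
insert(24) -> [15, 24, 46, 42, 26]
extract_min()->15, [24, 26, 46, 42]

Final heap: [24, 26, 46, 42]


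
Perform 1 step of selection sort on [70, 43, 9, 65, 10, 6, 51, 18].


Initial: [70, 43, 9, 65, 10, 6, 51, 18]
Step 1: min=6 at 5
  Swap: [6, 43, 9, 65, 10, 70, 51, 18]

After 1 step: [6, 43, 9, 65, 10, 70, 51, 18]


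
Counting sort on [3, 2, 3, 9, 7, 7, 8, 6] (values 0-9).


Input: [3, 2, 3, 9, 7, 7, 8, 6]
Counts: [0, 0, 1, 2, 0, 0, 1, 2, 1, 1]

Sorted: [2, 3, 3, 6, 7, 7, 8, 9]


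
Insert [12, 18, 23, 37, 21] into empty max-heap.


Insert 12: [12]
Insert 18: [18, 12]
Insert 23: [23, 12, 18]
Insert 37: [37, 23, 18, 12]
Insert 21: [37, 23, 18, 12, 21]

Final heap: [37, 23, 18, 12, 21]


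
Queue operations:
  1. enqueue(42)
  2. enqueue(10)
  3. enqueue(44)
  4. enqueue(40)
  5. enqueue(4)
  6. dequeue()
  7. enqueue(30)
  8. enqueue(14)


enqueue(42) -> [42]
enqueue(10) -> [42, 10]
enqueue(44) -> [42, 10, 44]
enqueue(40) -> [42, 10, 44, 40]
enqueue(4) -> [42, 10, 44, 40, 4]
dequeue()->42, [10, 44, 40, 4]
enqueue(30) -> [10, 44, 40, 4, 30]
enqueue(14) -> [10, 44, 40, 4, 30, 14]

Final queue: [10, 44, 40, 4, 30, 14]


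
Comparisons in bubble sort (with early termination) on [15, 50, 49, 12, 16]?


Algorithm: bubble sort (with early termination)
Input: [15, 50, 49, 12, 16]
Sorted: [12, 15, 16, 49, 50]

10


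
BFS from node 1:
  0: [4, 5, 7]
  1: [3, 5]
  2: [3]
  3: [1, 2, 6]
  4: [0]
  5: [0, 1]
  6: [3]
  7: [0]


Visit 1, enqueue [3, 5]
Visit 3, enqueue [2, 6]
Visit 5, enqueue [0]
Visit 2, enqueue []
Visit 6, enqueue []
Visit 0, enqueue [4, 7]
Visit 4, enqueue []
Visit 7, enqueue []

BFS order: [1, 3, 5, 2, 6, 0, 4, 7]


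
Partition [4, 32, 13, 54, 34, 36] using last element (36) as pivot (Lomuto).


Pivot: 36
  4 <= 36: advance i (no swap)
  32 <= 36: advance i (no swap)
  13 <= 36: advance i (no swap)
  34 <= 36: swap -> [4, 32, 13, 34, 54, 36]
Place pivot at 4: [4, 32, 13, 34, 36, 54]

Partitioned: [4, 32, 13, 34, 36, 54]


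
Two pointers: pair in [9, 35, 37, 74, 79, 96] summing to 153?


lo=0(9)+hi=5(96)=105
lo=1(35)+hi=5(96)=131
lo=2(37)+hi=5(96)=133
lo=3(74)+hi=5(96)=170
lo=3(74)+hi=4(79)=153

Yes: 74+79=153


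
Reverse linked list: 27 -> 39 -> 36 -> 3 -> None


Step 1: curr=27, set curr.next=prev(None) | reversed so far: 27
Step 2: curr=39, set curr.next=prev(27) | reversed so far: 39 -> 27
Step 3: curr=36, set curr.next=prev(39) | reversed so far: 36 -> 39 -> 27
Step 4: curr=3, set curr.next=prev(36) | reversed so far: 3 -> 36 -> 39 -> 27

3 -> 36 -> 39 -> 27 -> None


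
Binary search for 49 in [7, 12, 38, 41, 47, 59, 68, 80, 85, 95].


Step 1: lo=0, hi=9, mid=4, val=47
Step 2: lo=5, hi=9, mid=7, val=80
Step 3: lo=5, hi=6, mid=5, val=59

Not found


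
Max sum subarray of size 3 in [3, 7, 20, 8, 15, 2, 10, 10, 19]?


[0:3]: 30
[1:4]: 35
[2:5]: 43
[3:6]: 25
[4:7]: 27
[5:8]: 22
[6:9]: 39

Max: 43 at [2:5]


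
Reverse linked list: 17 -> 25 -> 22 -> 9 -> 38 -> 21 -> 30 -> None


Step 1: curr=17, set curr.next=prev(None) | reversed so far: 17
Step 2: curr=25, set curr.next=prev(17) | reversed so far: 25 -> 17
Step 3: curr=22, set curr.next=prev(25) | reversed so far: 22 -> 25 -> 17
Step 4: curr=9, set curr.next=prev(22) | reversed so far: 9 -> 22 -> 25 -> 17
Step 5: curr=38, set curr.next=prev(9) | reversed so far: 38 -> 9 -> 22 -> 25 -> 17
Step 6: curr=21, set curr.next=prev(38) | reversed so far: 21 -> 38 -> 9 -> 22 -> 25 -> 17
Step 7: curr=30, set curr.next=prev(21) | reversed so far: 30 -> 21 -> 38 -> 9 -> 22 -> 25 -> 17

30 -> 21 -> 38 -> 9 -> 22 -> 25 -> 17 -> None


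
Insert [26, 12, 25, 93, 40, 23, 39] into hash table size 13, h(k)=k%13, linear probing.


Insert 26: h=0 -> slot 0
Insert 12: h=12 -> slot 12
Insert 25: h=12, 2 probes -> slot 1
Insert 93: h=2 -> slot 2
Insert 40: h=1, 2 probes -> slot 3
Insert 23: h=10 -> slot 10
Insert 39: h=0, 4 probes -> slot 4

Table: [26, 25, 93, 40, 39, None, None, None, None, None, 23, None, 12]


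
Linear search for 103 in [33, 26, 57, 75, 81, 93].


i=0: 33!=103
i=1: 26!=103
i=2: 57!=103
i=3: 75!=103
i=4: 81!=103
i=5: 93!=103

Not found, 6 comps


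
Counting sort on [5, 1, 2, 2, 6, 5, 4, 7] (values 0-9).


Input: [5, 1, 2, 2, 6, 5, 4, 7]
Counts: [0, 1, 2, 0, 1, 2, 1, 1, 0, 0]

Sorted: [1, 2, 2, 4, 5, 5, 6, 7]


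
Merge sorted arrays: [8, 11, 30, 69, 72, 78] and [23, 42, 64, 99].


Take 8 from A
Take 11 from A
Take 23 from B
Take 30 from A
Take 42 from B
Take 64 from B
Take 69 from A
Take 72 from A
Take 78 from A

Merged: [8, 11, 23, 30, 42, 64, 69, 72, 78, 99]


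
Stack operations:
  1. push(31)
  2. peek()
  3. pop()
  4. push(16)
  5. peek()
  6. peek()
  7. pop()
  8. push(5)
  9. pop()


push(31) -> [31]
peek()->31
pop()->31, []
push(16) -> [16]
peek()->16
peek()->16
pop()->16, []
push(5) -> [5]
pop()->5, []

Final stack: []


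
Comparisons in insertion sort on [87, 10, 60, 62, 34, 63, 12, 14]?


Algorithm: insertion sort
Input: [87, 10, 60, 62, 34, 63, 12, 14]
Sorted: [10, 12, 14, 34, 60, 62, 63, 87]

23


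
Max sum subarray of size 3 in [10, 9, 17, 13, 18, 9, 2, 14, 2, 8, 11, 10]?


[0:3]: 36
[1:4]: 39
[2:5]: 48
[3:6]: 40
[4:7]: 29
[5:8]: 25
[6:9]: 18
[7:10]: 24
[8:11]: 21
[9:12]: 29

Max: 48 at [2:5]


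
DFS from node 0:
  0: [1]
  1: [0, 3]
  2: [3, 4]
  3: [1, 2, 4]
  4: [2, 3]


Visit 0, push [1]
Visit 1, push [3]
Visit 3, push [4, 2]
Visit 2, push [4]
Visit 4, push []

DFS order: [0, 1, 3, 2, 4]


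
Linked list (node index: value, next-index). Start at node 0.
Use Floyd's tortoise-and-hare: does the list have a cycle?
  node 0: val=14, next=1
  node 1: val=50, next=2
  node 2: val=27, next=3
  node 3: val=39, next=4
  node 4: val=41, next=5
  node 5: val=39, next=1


Floyd's tortoise (slow, +1) and hare (fast, +2):
  init: slow=0, fast=0
  step 1: slow=1, fast=2
  step 2: slow=2, fast=4
  step 3: slow=3, fast=1
  step 4: slow=4, fast=3
  step 5: slow=5, fast=5
  slow == fast at node 5: cycle detected

Cycle: yes


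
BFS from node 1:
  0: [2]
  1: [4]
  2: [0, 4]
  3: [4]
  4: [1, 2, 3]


Visit 1, enqueue [4]
Visit 4, enqueue [2, 3]
Visit 2, enqueue [0]
Visit 3, enqueue []
Visit 0, enqueue []

BFS order: [1, 4, 2, 3, 0]


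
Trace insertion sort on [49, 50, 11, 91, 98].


Initial: [49, 50, 11, 91, 98]
Insert 50: [49, 50, 11, 91, 98]
Insert 11: [11, 49, 50, 91, 98]
Insert 91: [11, 49, 50, 91, 98]
Insert 98: [11, 49, 50, 91, 98]

Sorted: [11, 49, 50, 91, 98]


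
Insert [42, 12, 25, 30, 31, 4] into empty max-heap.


Insert 42: [42]
Insert 12: [42, 12]
Insert 25: [42, 12, 25]
Insert 30: [42, 30, 25, 12]
Insert 31: [42, 31, 25, 12, 30]
Insert 4: [42, 31, 25, 12, 30, 4]

Final heap: [42, 31, 25, 12, 30, 4]


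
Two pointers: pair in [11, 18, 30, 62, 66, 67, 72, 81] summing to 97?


lo=0(11)+hi=7(81)=92
lo=1(18)+hi=7(81)=99
lo=1(18)+hi=6(72)=90
lo=2(30)+hi=6(72)=102
lo=2(30)+hi=5(67)=97

Yes: 30+67=97


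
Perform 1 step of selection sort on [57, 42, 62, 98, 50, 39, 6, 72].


Initial: [57, 42, 62, 98, 50, 39, 6, 72]
Step 1: min=6 at 6
  Swap: [6, 42, 62, 98, 50, 39, 57, 72]

After 1 step: [6, 42, 62, 98, 50, 39, 57, 72]


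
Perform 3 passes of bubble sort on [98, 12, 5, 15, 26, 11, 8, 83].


Initial: [98, 12, 5, 15, 26, 11, 8, 83]
Pass 1: [12, 5, 15, 26, 11, 8, 83, 98] (7 swaps)
Pass 2: [5, 12, 15, 11, 8, 26, 83, 98] (3 swaps)
Pass 3: [5, 12, 11, 8, 15, 26, 83, 98] (2 swaps)

After 3 passes: [5, 12, 11, 8, 15, 26, 83, 98]


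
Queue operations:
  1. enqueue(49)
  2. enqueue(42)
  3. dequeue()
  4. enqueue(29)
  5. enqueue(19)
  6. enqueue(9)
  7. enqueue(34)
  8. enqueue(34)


enqueue(49) -> [49]
enqueue(42) -> [49, 42]
dequeue()->49, [42]
enqueue(29) -> [42, 29]
enqueue(19) -> [42, 29, 19]
enqueue(9) -> [42, 29, 19, 9]
enqueue(34) -> [42, 29, 19, 9, 34]
enqueue(34) -> [42, 29, 19, 9, 34, 34]

Final queue: [42, 29, 19, 9, 34, 34]


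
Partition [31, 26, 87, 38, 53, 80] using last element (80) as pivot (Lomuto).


Pivot: 80
  31 <= 80: advance i (no swap)
  26 <= 80: advance i (no swap)
  38 <= 80: swap -> [31, 26, 38, 87, 53, 80]
  53 <= 80: swap -> [31, 26, 38, 53, 87, 80]
Place pivot at 4: [31, 26, 38, 53, 80, 87]

Partitioned: [31, 26, 38, 53, 80, 87]


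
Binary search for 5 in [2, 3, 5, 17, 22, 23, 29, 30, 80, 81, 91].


Step 1: lo=0, hi=10, mid=5, val=23
Step 2: lo=0, hi=4, mid=2, val=5

Found at index 2


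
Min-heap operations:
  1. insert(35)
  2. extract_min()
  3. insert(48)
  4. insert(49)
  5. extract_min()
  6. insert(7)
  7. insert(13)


insert(35) -> [35]
extract_min()->35, []
insert(48) -> [48]
insert(49) -> [48, 49]
extract_min()->48, [49]
insert(7) -> [7, 49]
insert(13) -> [7, 49, 13]

Final heap: [7, 49, 13]


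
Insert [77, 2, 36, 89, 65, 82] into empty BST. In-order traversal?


Insert 77: root
Insert 2: L from 77
Insert 36: L from 77 -> R from 2
Insert 89: R from 77
Insert 65: L from 77 -> R from 2 -> R from 36
Insert 82: R from 77 -> L from 89

In-order: [2, 36, 65, 77, 82, 89]


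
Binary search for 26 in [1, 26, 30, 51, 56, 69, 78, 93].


Step 1: lo=0, hi=7, mid=3, val=51
Step 2: lo=0, hi=2, mid=1, val=26

Found at index 1


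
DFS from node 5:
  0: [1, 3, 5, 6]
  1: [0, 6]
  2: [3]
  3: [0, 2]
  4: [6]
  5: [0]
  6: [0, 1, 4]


Visit 5, push [0]
Visit 0, push [6, 3, 1]
Visit 1, push [6]
Visit 6, push [4]
Visit 4, push []
Visit 3, push [2]
Visit 2, push []

DFS order: [5, 0, 1, 6, 4, 3, 2]


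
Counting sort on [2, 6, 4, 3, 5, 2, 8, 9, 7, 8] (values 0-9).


Input: [2, 6, 4, 3, 5, 2, 8, 9, 7, 8]
Counts: [0, 0, 2, 1, 1, 1, 1, 1, 2, 1]

Sorted: [2, 2, 3, 4, 5, 6, 7, 8, 8, 9]


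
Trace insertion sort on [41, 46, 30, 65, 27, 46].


Initial: [41, 46, 30, 65, 27, 46]
Insert 46: [41, 46, 30, 65, 27, 46]
Insert 30: [30, 41, 46, 65, 27, 46]
Insert 65: [30, 41, 46, 65, 27, 46]
Insert 27: [27, 30, 41, 46, 65, 46]
Insert 46: [27, 30, 41, 46, 46, 65]

Sorted: [27, 30, 41, 46, 46, 65]


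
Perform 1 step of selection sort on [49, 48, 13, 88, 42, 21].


Initial: [49, 48, 13, 88, 42, 21]
Step 1: min=13 at 2
  Swap: [13, 48, 49, 88, 42, 21]

After 1 step: [13, 48, 49, 88, 42, 21]


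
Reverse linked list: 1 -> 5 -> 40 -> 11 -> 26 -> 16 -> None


Step 1: curr=1, set curr.next=prev(None) | reversed so far: 1
Step 2: curr=5, set curr.next=prev(1) | reversed so far: 5 -> 1
Step 3: curr=40, set curr.next=prev(5) | reversed so far: 40 -> 5 -> 1
Step 4: curr=11, set curr.next=prev(40) | reversed so far: 11 -> 40 -> 5 -> 1
Step 5: curr=26, set curr.next=prev(11) | reversed so far: 26 -> 11 -> 40 -> 5 -> 1
Step 6: curr=16, set curr.next=prev(26) | reversed so far: 16 -> 26 -> 11 -> 40 -> 5 -> 1

16 -> 26 -> 11 -> 40 -> 5 -> 1 -> None


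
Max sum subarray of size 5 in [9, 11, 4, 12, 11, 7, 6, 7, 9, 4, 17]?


[0:5]: 47
[1:6]: 45
[2:7]: 40
[3:8]: 43
[4:9]: 40
[5:10]: 33
[6:11]: 43

Max: 47 at [0:5]


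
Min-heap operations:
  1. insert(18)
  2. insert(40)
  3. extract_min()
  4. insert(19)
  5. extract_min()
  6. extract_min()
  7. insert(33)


insert(18) -> [18]
insert(40) -> [18, 40]
extract_min()->18, [40]
insert(19) -> [19, 40]
extract_min()->19, [40]
extract_min()->40, []
insert(33) -> [33]

Final heap: [33]


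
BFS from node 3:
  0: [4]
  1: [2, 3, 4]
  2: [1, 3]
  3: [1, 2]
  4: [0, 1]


Visit 3, enqueue [1, 2]
Visit 1, enqueue [4]
Visit 2, enqueue []
Visit 4, enqueue [0]
Visit 0, enqueue []

BFS order: [3, 1, 2, 4, 0]


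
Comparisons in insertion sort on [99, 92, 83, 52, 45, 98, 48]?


Algorithm: insertion sort
Input: [99, 92, 83, 52, 45, 98, 48]
Sorted: [45, 48, 52, 83, 92, 98, 99]

18


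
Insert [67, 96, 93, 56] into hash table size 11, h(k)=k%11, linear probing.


Insert 67: h=1 -> slot 1
Insert 96: h=8 -> slot 8
Insert 93: h=5 -> slot 5
Insert 56: h=1, 1 probes -> slot 2

Table: [None, 67, 56, None, None, 93, None, None, 96, None, None]


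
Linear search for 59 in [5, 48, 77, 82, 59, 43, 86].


i=0: 5!=59
i=1: 48!=59
i=2: 77!=59
i=3: 82!=59
i=4: 59==59 found!

Found at 4, 5 comps


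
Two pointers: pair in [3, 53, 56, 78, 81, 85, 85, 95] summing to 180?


lo=0(3)+hi=7(95)=98
lo=1(53)+hi=7(95)=148
lo=2(56)+hi=7(95)=151
lo=3(78)+hi=7(95)=173
lo=4(81)+hi=7(95)=176
lo=5(85)+hi=7(95)=180

Yes: 85+95=180


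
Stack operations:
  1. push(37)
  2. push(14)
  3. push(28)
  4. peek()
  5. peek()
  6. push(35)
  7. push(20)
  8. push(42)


push(37) -> [37]
push(14) -> [37, 14]
push(28) -> [37, 14, 28]
peek()->28
peek()->28
push(35) -> [37, 14, 28, 35]
push(20) -> [37, 14, 28, 35, 20]
push(42) -> [37, 14, 28, 35, 20, 42]

Final stack: [37, 14, 28, 35, 20, 42]


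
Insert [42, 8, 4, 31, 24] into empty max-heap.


Insert 42: [42]
Insert 8: [42, 8]
Insert 4: [42, 8, 4]
Insert 31: [42, 31, 4, 8]
Insert 24: [42, 31, 4, 8, 24]

Final heap: [42, 31, 4, 8, 24]


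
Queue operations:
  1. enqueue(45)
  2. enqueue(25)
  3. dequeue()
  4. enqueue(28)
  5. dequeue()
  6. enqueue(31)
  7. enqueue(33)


enqueue(45) -> [45]
enqueue(25) -> [45, 25]
dequeue()->45, [25]
enqueue(28) -> [25, 28]
dequeue()->25, [28]
enqueue(31) -> [28, 31]
enqueue(33) -> [28, 31, 33]

Final queue: [28, 31, 33]


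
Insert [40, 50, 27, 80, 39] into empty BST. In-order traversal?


Insert 40: root
Insert 50: R from 40
Insert 27: L from 40
Insert 80: R from 40 -> R from 50
Insert 39: L from 40 -> R from 27

In-order: [27, 39, 40, 50, 80]


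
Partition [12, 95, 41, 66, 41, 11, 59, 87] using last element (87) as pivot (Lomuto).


Pivot: 87
  12 <= 87: advance i (no swap)
  41 <= 87: swap -> [12, 41, 95, 66, 41, 11, 59, 87]
  66 <= 87: swap -> [12, 41, 66, 95, 41, 11, 59, 87]
  41 <= 87: swap -> [12, 41, 66, 41, 95, 11, 59, 87]
  11 <= 87: swap -> [12, 41, 66, 41, 11, 95, 59, 87]
  59 <= 87: swap -> [12, 41, 66, 41, 11, 59, 95, 87]
Place pivot at 6: [12, 41, 66, 41, 11, 59, 87, 95]

Partitioned: [12, 41, 66, 41, 11, 59, 87, 95]


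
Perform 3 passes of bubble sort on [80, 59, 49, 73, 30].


Initial: [80, 59, 49, 73, 30]
Pass 1: [59, 49, 73, 30, 80] (4 swaps)
Pass 2: [49, 59, 30, 73, 80] (2 swaps)
Pass 3: [49, 30, 59, 73, 80] (1 swaps)

After 3 passes: [49, 30, 59, 73, 80]


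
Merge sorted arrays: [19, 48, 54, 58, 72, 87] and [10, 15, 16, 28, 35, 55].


Take 10 from B
Take 15 from B
Take 16 from B
Take 19 from A
Take 28 from B
Take 35 from B
Take 48 from A
Take 54 from A
Take 55 from B

Merged: [10, 15, 16, 19, 28, 35, 48, 54, 55, 58, 72, 87]


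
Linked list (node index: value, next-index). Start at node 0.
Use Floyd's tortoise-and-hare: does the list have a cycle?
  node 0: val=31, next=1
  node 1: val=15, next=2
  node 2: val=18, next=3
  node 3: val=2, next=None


Floyd's tortoise (slow, +1) and hare (fast, +2):
  init: slow=0, fast=0
  step 1: slow=1, fast=2
  step 2: fast 2->3->None, no cycle

Cycle: no


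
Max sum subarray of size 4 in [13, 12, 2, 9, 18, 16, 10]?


[0:4]: 36
[1:5]: 41
[2:6]: 45
[3:7]: 53

Max: 53 at [3:7]


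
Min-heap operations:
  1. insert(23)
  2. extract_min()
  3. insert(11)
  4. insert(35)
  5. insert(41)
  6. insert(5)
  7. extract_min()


insert(23) -> [23]
extract_min()->23, []
insert(11) -> [11]
insert(35) -> [11, 35]
insert(41) -> [11, 35, 41]
insert(5) -> [5, 11, 41, 35]
extract_min()->5, [11, 35, 41]

Final heap: [11, 35, 41]


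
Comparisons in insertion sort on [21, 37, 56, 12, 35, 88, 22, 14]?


Algorithm: insertion sort
Input: [21, 37, 56, 12, 35, 88, 22, 14]
Sorted: [12, 14, 21, 22, 35, 37, 56, 88]

21


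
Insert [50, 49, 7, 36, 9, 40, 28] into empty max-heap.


Insert 50: [50]
Insert 49: [50, 49]
Insert 7: [50, 49, 7]
Insert 36: [50, 49, 7, 36]
Insert 9: [50, 49, 7, 36, 9]
Insert 40: [50, 49, 40, 36, 9, 7]
Insert 28: [50, 49, 40, 36, 9, 7, 28]

Final heap: [50, 49, 40, 36, 9, 7, 28]


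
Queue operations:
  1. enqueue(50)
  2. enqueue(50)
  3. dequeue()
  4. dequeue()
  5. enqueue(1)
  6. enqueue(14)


enqueue(50) -> [50]
enqueue(50) -> [50, 50]
dequeue()->50, [50]
dequeue()->50, []
enqueue(1) -> [1]
enqueue(14) -> [1, 14]

Final queue: [1, 14]


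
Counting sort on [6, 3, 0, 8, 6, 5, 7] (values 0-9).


Input: [6, 3, 0, 8, 6, 5, 7]
Counts: [1, 0, 0, 1, 0, 1, 2, 1, 1, 0]

Sorted: [0, 3, 5, 6, 6, 7, 8]


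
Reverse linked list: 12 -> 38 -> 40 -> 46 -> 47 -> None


Step 1: curr=12, set curr.next=prev(None) | reversed so far: 12
Step 2: curr=38, set curr.next=prev(12) | reversed so far: 38 -> 12
Step 3: curr=40, set curr.next=prev(38) | reversed so far: 40 -> 38 -> 12
Step 4: curr=46, set curr.next=prev(40) | reversed so far: 46 -> 40 -> 38 -> 12
Step 5: curr=47, set curr.next=prev(46) | reversed so far: 47 -> 46 -> 40 -> 38 -> 12

47 -> 46 -> 40 -> 38 -> 12 -> None


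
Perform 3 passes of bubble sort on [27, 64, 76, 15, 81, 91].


Initial: [27, 64, 76, 15, 81, 91]
Pass 1: [27, 64, 15, 76, 81, 91] (1 swaps)
Pass 2: [27, 15, 64, 76, 81, 91] (1 swaps)
Pass 3: [15, 27, 64, 76, 81, 91] (1 swaps)

After 3 passes: [15, 27, 64, 76, 81, 91]


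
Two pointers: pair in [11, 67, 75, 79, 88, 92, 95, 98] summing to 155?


lo=0(11)+hi=7(98)=109
lo=1(67)+hi=7(98)=165
lo=1(67)+hi=6(95)=162
lo=1(67)+hi=5(92)=159
lo=1(67)+hi=4(88)=155

Yes: 67+88=155


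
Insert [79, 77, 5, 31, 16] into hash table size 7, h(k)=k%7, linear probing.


Insert 79: h=2 -> slot 2
Insert 77: h=0 -> slot 0
Insert 5: h=5 -> slot 5
Insert 31: h=3 -> slot 3
Insert 16: h=2, 2 probes -> slot 4

Table: [77, None, 79, 31, 16, 5, None]


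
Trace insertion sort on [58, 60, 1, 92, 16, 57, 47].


Initial: [58, 60, 1, 92, 16, 57, 47]
Insert 60: [58, 60, 1, 92, 16, 57, 47]
Insert 1: [1, 58, 60, 92, 16, 57, 47]
Insert 92: [1, 58, 60, 92, 16, 57, 47]
Insert 16: [1, 16, 58, 60, 92, 57, 47]
Insert 57: [1, 16, 57, 58, 60, 92, 47]
Insert 47: [1, 16, 47, 57, 58, 60, 92]

Sorted: [1, 16, 47, 57, 58, 60, 92]


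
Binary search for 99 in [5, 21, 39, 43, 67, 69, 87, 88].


Step 1: lo=0, hi=7, mid=3, val=43
Step 2: lo=4, hi=7, mid=5, val=69
Step 3: lo=6, hi=7, mid=6, val=87
Step 4: lo=7, hi=7, mid=7, val=88

Not found


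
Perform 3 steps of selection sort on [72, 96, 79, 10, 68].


Initial: [72, 96, 79, 10, 68]
Step 1: min=10 at 3
  Swap: [10, 96, 79, 72, 68]
Step 2: min=68 at 4
  Swap: [10, 68, 79, 72, 96]
Step 3: min=72 at 3
  Swap: [10, 68, 72, 79, 96]

After 3 steps: [10, 68, 72, 79, 96]


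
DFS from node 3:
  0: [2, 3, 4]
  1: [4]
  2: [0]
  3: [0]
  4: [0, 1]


Visit 3, push [0]
Visit 0, push [4, 2]
Visit 2, push []
Visit 4, push [1]
Visit 1, push []

DFS order: [3, 0, 2, 4, 1]


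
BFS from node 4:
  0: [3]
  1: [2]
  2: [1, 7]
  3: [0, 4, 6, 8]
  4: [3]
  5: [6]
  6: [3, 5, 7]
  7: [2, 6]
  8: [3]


Visit 4, enqueue [3]
Visit 3, enqueue [0, 6, 8]
Visit 0, enqueue []
Visit 6, enqueue [5, 7]
Visit 8, enqueue []
Visit 5, enqueue []
Visit 7, enqueue [2]
Visit 2, enqueue [1]
Visit 1, enqueue []

BFS order: [4, 3, 0, 6, 8, 5, 7, 2, 1]


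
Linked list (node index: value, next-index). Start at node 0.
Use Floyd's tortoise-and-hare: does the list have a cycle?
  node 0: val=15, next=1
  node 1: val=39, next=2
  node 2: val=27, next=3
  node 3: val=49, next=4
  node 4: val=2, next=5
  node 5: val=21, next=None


Floyd's tortoise (slow, +1) and hare (fast, +2):
  init: slow=0, fast=0
  step 1: slow=1, fast=2
  step 2: slow=2, fast=4
  step 3: fast 4->5->None, no cycle

Cycle: no


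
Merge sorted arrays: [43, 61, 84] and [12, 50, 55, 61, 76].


Take 12 from B
Take 43 from A
Take 50 from B
Take 55 from B
Take 61 from A
Take 61 from B
Take 76 from B

Merged: [12, 43, 50, 55, 61, 61, 76, 84]


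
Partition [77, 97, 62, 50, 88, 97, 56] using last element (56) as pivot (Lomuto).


Pivot: 56
  50 <= 56: swap -> [50, 97, 62, 77, 88, 97, 56]
Place pivot at 1: [50, 56, 62, 77, 88, 97, 97]

Partitioned: [50, 56, 62, 77, 88, 97, 97]


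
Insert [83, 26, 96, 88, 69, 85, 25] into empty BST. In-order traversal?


Insert 83: root
Insert 26: L from 83
Insert 96: R from 83
Insert 88: R from 83 -> L from 96
Insert 69: L from 83 -> R from 26
Insert 85: R from 83 -> L from 96 -> L from 88
Insert 25: L from 83 -> L from 26

In-order: [25, 26, 69, 83, 85, 88, 96]


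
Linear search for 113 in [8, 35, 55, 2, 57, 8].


i=0: 8!=113
i=1: 35!=113
i=2: 55!=113
i=3: 2!=113
i=4: 57!=113
i=5: 8!=113

Not found, 6 comps


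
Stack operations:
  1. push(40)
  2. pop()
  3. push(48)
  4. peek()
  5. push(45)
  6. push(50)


push(40) -> [40]
pop()->40, []
push(48) -> [48]
peek()->48
push(45) -> [48, 45]
push(50) -> [48, 45, 50]

Final stack: [48, 45, 50]


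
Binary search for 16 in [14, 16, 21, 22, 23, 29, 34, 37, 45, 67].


Step 1: lo=0, hi=9, mid=4, val=23
Step 2: lo=0, hi=3, mid=1, val=16

Found at index 1
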